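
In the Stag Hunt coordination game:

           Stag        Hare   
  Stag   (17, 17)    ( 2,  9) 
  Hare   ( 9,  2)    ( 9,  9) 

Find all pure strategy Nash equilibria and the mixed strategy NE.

Pure NE: (Stag, Stag) and (Hare, Hare); Mixed NE: p = 0.4667, q = 0.4667

Work:
Check pure NE:
(Stag, Stag): (17, 17) - no unilateral deviation beneficial
(Hare, Hare): (9, 9) - no unilateral deviation beneficial
Mixed NE: P1 plays Stag with p = 0.4667, P2 plays Stag with q = 0.4667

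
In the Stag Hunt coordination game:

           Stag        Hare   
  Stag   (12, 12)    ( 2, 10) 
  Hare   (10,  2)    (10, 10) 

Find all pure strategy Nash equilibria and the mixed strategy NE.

Pure NE: (Stag, Stag) and (Hare, Hare); Mixed NE: p = 0.8, q = 0.8

Work:
Check pure NE:
(Stag, Stag): (12, 12) - no unilateral deviation beneficial
(Hare, Hare): (10, 10) - no unilateral deviation beneficial
Mixed NE: P1 plays Stag with p = 0.8, P2 plays Stag with q = 0.8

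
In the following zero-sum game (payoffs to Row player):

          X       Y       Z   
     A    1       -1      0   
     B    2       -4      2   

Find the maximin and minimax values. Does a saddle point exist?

Maximin = -1, Minimax = -1, Saddle: True

Work:
Row minimums: [-1, -4] → maximin = -1
Column maximums: [2, -1, 2] → minimax = -1
Saddle point exists! Game value = -1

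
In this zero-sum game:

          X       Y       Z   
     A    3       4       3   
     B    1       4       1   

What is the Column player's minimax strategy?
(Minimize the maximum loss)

Column should play X or Z (all achieve the minimum), value = 3

Work:
Column player minimizes Row's maximum payoff:
Column X: max payoff to Row = 3
Column Y: max payoff to Row = 4
Column Z: max payoff to Row = 3
Minimum is 3, achieved by columns X, Z (tied).
Each of X or Z is a minimax strategy.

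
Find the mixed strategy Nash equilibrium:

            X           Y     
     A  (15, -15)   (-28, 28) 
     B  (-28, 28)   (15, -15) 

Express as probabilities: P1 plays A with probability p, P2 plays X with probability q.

p = 0.5, q = 0.5

Work:
Find probabilities that make opponent indifferent:
P2 chooses q to make P1 indifferent between A and B
P1 chooses p to make P2 indifferent between X and Y
Mixed NE: P1 plays (A: 0.5, B: 0.5), P2 plays (X: 0.5, Y: 0.5)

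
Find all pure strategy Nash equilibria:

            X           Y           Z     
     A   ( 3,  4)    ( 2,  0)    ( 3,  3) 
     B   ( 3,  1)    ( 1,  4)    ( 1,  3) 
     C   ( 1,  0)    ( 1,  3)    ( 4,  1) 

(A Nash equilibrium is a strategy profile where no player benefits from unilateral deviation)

Nash equilibrium: (A, X)

Work:
Best responses:
  P1 vs X: payoffs [3, 3, 1] → best response A/B (payoff 3)
  P1 vs Y: payoffs [2, 1, 1] → best response A (payoff 2)
  P1 vs Z: payoffs [3, 1, 4] → best response C (payoff 4)
  P2 vs A: payoffs [4, 0, 3] → best response X (payoff 4)
  P2 vs B: payoffs [1, 4, 3] → best response Y (payoff 4)
  P2 vs C: payoffs [0, 3, 1] → best response Y (payoff 3)
Mutual best responses: (A,X) → Nash equilibria.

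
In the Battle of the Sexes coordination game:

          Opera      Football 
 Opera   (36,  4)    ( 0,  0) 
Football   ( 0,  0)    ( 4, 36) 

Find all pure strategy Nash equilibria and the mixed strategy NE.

Pure NE: (Opera, Opera) and (Football, Football); Mixed NE: p = 0.9, q = 0.1

Work:
Check pure NE:
(Opera, Opera): (36, 4) - no unilateral deviation beneficial
(Football, Football): (4, 36) - no unilateral deviation beneficial
Mixed NE: P1 plays Opera with p = 0.9, P2 plays Opera with q = 0.1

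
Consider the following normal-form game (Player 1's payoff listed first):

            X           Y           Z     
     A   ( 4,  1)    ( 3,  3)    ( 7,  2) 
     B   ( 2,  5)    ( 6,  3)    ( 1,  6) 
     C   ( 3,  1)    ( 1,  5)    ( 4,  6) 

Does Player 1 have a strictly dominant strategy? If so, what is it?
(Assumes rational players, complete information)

No strictly dominant strategy exists for Player 1

Work:
A strategy strictly dominates another if it gives a strictly higher payoff against every opponent action. Compare each pair of P1's strategies column-by-column:
  A vs B: [4 vs 2, 3 vs 6, 7 vs 1] → A does not strictly dominate B (column Y: 3 ≤ 6)
  A vs C: [4 vs 3, 3 vs 1, 7 vs 4] → A strictly dominates C
  B vs A: [2 vs 4, 6 vs 3, 1 vs 7] → B does not strictly dominate A (column X: 2 ≤ 4)
  B vs C: [2 vs 3, 6 vs 1, 1 vs 4] → B does not strictly dominate C (column X: 2 ≤ 3)
  C vs A: [3 vs 4, 1 vs 3, 4 vs 7] → C does not strictly dominate A (column X: 3 ≤ 4)
  C vs B: [3 vs 2, 1 vs 6, 4 vs 1] → C does not strictly dominate B (column Y: 1 ≤ 6)
No single strategy strictly dominates all others → no strictly dominant strategy.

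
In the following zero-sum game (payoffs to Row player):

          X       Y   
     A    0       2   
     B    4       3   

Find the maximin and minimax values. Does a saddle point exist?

Maximin = 3, Minimax = 3, Saddle: True

Work:
Row minimums: [0, 3] → maximin = 3
Column maximums: [4, 3] → minimax = 3
Saddle point exists! Game value = 3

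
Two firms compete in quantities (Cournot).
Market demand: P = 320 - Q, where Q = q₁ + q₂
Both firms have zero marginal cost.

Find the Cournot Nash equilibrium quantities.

q₁* = q₂* = 106.67; P* = 106.67

Work:
Profit: π_i = P·q_i = (a - q_i - q_j)·q_i
FOC: ∂π_i/∂q_i = a - 2q_i - q_j = 0
Reaction function: q_i = (320 - q_j)/2
Symmetry: q* = 320/3 = 106.67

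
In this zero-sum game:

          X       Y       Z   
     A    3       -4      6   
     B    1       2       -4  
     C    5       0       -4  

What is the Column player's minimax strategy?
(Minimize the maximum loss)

Column should play Y, value = 2

Work:
Column player minimizes Row's maximum payoff:
Column X: max payoff to Row = 5
Column Y: max payoff to Row = 2
Column Z: max payoff to Row = 6
Minimum is 2, achieved by column Y.
Minimax strategy: Y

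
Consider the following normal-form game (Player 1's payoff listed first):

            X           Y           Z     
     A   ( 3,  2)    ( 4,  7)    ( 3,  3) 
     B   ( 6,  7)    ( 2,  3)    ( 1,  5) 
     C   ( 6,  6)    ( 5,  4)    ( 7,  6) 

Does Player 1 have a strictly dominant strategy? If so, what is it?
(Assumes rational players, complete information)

No strictly dominant strategy exists for Player 1

Work:
A strategy strictly dominates another if it gives a strictly higher payoff against every opponent action. Compare each pair of P1's strategies column-by-column:
  A vs B: [3 vs 6, 4 vs 2, 3 vs 1] → A does not strictly dominate B (column X: 3 ≤ 6)
  A vs C: [3 vs 6, 4 vs 5, 3 vs 7] → A does not strictly dominate C (column X: 3 ≤ 6)
  B vs A: [6 vs 3, 2 vs 4, 1 vs 3] → B does not strictly dominate A (column Y: 2 ≤ 4)
  B vs C: [6 vs 6, 2 vs 5, 1 vs 7] → B does not strictly dominate C (column X: 6 ≤ 6)
  C vs A: [6 vs 3, 5 vs 4, 7 vs 3] → C strictly dominates A
  C vs B: [6 vs 6, 5 vs 2, 7 vs 1] → C does not strictly dominate B (column X: 6 ≤ 6)
No single strategy strictly dominates all others → no strictly dominant strategy.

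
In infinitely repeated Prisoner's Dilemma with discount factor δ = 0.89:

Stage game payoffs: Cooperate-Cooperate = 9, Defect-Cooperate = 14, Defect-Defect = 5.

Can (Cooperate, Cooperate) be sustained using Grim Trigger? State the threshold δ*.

δ* = 0.5556; since δ = 0.89 ≥ 0.5556, cooperation can be sustained

Work:
For Grim Trigger:
Cooperate forever: 9/(1-δ)
Defect then punished: 14 + 5·δ/(1-δ)
Need: 9/(1-δ) ≥ 14 + 5·δ/(1-δ)
Solving: δ ≥ (T-R)/(T-P) = (14-9)/(14-5) = 0.5556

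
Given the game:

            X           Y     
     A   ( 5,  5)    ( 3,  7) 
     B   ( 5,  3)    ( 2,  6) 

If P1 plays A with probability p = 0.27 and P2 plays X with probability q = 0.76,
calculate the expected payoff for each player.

E[P1] = 4.3448, E[P2] = 4.1952

Work:
E[P1] = p·q·π₁(A,X) + p·(1-q)·π₁(A,Y) + (1-p)·q·π₁(B,X) + (1-p)·(1-q)·π₁(B,Y)
= 0.27·0.76·5 + 0.27·0.24·3 + 0.73·0.76·5 + 0.73·0.24·2
= 4.3448

E[P2] = 4.1952 (similar calculation)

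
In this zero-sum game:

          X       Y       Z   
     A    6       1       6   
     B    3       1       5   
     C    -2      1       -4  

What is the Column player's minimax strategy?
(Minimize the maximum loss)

Column should play Y, value = 1

Work:
Column player minimizes Row's maximum payoff:
Column X: max payoff to Row = 6
Column Y: max payoff to Row = 1
Column Z: max payoff to Row = 6
Minimum is 1, achieved by column Y.
Minimax strategy: Y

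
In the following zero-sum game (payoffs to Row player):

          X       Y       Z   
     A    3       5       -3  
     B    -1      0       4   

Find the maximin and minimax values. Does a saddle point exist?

Maximin = -1, Minimax = 3, Saddle: False

Work:
Row minimums: [-3, -1] → maximin = -1
Column maximums: [3, 5, 4] → minimax = 3
No saddle point (maximin ≠ minimax). Mixed strategy needed.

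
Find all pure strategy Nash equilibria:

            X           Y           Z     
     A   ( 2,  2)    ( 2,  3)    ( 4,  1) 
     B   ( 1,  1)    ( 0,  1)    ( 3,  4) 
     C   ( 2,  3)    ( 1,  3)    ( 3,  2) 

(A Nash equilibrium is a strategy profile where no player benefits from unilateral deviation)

Nash equilibrium: (A, Y), (C, X)

Work:
Best responses:
  P1 vs X: payoffs [2, 1, 2] → best response A/C (payoff 2)
  P1 vs Y: payoffs [2, 0, 1] → best response A (payoff 2)
  P1 vs Z: payoffs [4, 3, 3] → best response A (payoff 4)
  P2 vs A: payoffs [2, 3, 1] → best response Y (payoff 3)
  P2 vs B: payoffs [1, 1, 4] → best response Z (payoff 4)
  P2 vs C: payoffs [3, 3, 2] → best response X/Y (payoff 3)
Mutual best responses: (A,Y), (C,X) → Nash equilibria.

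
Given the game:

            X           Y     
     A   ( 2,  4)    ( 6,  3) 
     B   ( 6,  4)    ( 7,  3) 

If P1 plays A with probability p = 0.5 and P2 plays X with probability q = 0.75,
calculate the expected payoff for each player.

E[P1] = 4.625, E[P2] = 3.75

Work:
E[P1] = p·q·π₁(A,X) + p·(1-q)·π₁(A,Y) + (1-p)·q·π₁(B,X) + (1-p)·(1-q)·π₁(B,Y)
= 0.5·0.75·2 + 0.5·0.25·6 + 0.5·0.75·6 + 0.5·0.25·7
= 4.625

E[P2] = 3.75 (similar calculation)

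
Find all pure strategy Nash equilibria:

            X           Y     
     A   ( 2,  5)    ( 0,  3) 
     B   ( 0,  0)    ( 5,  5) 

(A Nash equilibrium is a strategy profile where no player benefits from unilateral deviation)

Nash equilibrium: (A, X), (B, Y)

Work:
Best responses:
  P1 vs X: payoffs [2, 0] → best response A (payoff 2)
  P1 vs Y: payoffs [0, 5] → best response B (payoff 5)
  P2 vs A: payoffs [5, 3] → best response X (payoff 5)
  P2 vs B: payoffs [0, 5] → best response Y (payoff 5)
Mutual best responses: (A,X), (B,Y) → Nash equilibria.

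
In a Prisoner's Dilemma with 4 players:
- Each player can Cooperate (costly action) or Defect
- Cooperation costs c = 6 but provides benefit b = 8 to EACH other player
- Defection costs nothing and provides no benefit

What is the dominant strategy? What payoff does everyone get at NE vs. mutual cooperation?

Dominant: Defect; NE payoff = 0; Coop payoff = 18

Work:
Defect dominates (saves cost c = 6, benefit to others is external)
NE: All defect → everyone gets 0
If all cooperate: each receives (3)×8 - 6 = 18
Social dilemma: 18 > 0 but NE gives 0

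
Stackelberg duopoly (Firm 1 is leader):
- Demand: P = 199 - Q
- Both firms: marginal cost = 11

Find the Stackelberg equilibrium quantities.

q₁* (leader) = 94.0, q₂* (follower) = 47.0

Work:
Follower's reaction: q₂ = (a - c - q₁)/2
Leader substitutes: π₁ = q₁·(a - q₁ - (a-c-q₁)/2 - c)
FOC: q₁* = (199 - 11)/2 = 94.00
Then: q₂* = (199 - 11 - 94.0)/2 = 47.00
Leader has first-mover advantage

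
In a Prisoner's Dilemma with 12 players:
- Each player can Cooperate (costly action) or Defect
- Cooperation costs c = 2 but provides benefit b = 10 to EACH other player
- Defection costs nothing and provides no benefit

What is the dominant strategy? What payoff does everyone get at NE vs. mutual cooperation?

Dominant: Defect; NE payoff = 0; Coop payoff = 108

Work:
Defect dominates (saves cost c = 2, benefit to others is external)
NE: All defect → everyone gets 0
If all cooperate: each receives (11)×10 - 2 = 108
Social dilemma: 108 > 0 but NE gives 0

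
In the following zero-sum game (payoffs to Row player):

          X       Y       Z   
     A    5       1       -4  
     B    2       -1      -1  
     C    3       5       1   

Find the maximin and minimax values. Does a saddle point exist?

Maximin = 1, Minimax = 1, Saddle: True

Work:
Row minimums: [-4, -1, 1] → maximin = 1
Column maximums: [5, 5, 1] → minimax = 1
Saddle point exists! Game value = 1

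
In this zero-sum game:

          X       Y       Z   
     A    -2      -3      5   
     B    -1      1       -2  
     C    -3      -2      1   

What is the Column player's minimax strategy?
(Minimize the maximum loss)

Column should play X, value = -1

Work:
Column player minimizes Row's maximum payoff:
Column X: max payoff to Row = -1
Column Y: max payoff to Row = 1
Column Z: max payoff to Row = 5
Minimum is -1, achieved by column X.
Minimax strategy: X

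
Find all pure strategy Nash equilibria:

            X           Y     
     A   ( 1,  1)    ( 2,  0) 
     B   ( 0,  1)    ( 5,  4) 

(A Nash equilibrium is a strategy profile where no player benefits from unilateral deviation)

Nash equilibrium: (A, X), (B, Y)

Work:
Best responses:
  P1 vs X: payoffs [1, 0] → best response A (payoff 1)
  P1 vs Y: payoffs [2, 5] → best response B (payoff 5)
  P2 vs A: payoffs [1, 0] → best response X (payoff 1)
  P2 vs B: payoffs [1, 4] → best response Y (payoff 4)
Mutual best responses: (A,X), (B,Y) → Nash equilibria.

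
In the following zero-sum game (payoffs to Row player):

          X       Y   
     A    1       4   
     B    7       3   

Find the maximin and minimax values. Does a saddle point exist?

Maximin = 3, Minimax = 4, Saddle: False

Work:
Row minimums: [1, 3] → maximin = 3
Column maximums: [7, 4] → minimax = 4
No saddle point (maximin ≠ minimax). Mixed strategy needed.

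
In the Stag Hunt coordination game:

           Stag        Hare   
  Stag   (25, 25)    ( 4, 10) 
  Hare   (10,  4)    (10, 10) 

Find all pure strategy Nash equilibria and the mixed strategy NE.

Pure NE: (Stag, Stag) and (Hare, Hare); Mixed NE: p = 0.2857, q = 0.2857

Work:
Check pure NE:
(Stag, Stag): (25, 25) - no unilateral deviation beneficial
(Hare, Hare): (10, 10) - no unilateral deviation beneficial
Mixed NE: P1 plays Stag with p = 0.2857, P2 plays Stag with q = 0.2857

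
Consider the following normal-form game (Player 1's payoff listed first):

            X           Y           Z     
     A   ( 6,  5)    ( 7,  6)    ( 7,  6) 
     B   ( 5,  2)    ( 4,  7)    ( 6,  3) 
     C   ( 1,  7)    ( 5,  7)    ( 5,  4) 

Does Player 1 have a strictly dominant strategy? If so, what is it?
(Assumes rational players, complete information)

Yes, Player 1's strictly dominant strategy is A

Work:
A strategy strictly dominates another if it gives a strictly higher payoff against every opponent action. Compare each pair of P1's strategies column-by-column:
  A vs B: [6 vs 5, 7 vs 4, 7 vs 6] → A strictly dominates B
  A vs C: [6 vs 1, 7 vs 5, 7 vs 5] → A strictly dominates C
  B vs A: [5 vs 6, 4 vs 7, 6 vs 7] → B does not strictly dominate A (column X: 5 ≤ 6)
  B vs C: [5 vs 1, 4 vs 5, 6 vs 5] → B does not strictly dominate C (column Y: 4 ≤ 5)
  C vs A: [1 vs 6, 5 vs 7, 5 vs 7] → C does not strictly dominate A (column X: 1 ≤ 6)
  C vs B: [1 vs 5, 5 vs 4, 5 vs 6] → C does not strictly dominate B (column X: 1 ≤ 5)
A strictly dominates every other strategy → strictly dominant.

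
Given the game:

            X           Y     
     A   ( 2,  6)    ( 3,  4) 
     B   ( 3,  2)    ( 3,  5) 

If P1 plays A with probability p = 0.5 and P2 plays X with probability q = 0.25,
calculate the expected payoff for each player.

E[P1] = 2.875, E[P2] = 4.375

Work:
E[P1] = p·q·π₁(A,X) + p·(1-q)·π₁(A,Y) + (1-p)·q·π₁(B,X) + (1-p)·(1-q)·π₁(B,Y)
= 0.5·0.25·2 + 0.5·0.75·3 + 0.5·0.25·3 + 0.5·0.75·3
= 2.875

E[P2] = 4.375 (similar calculation)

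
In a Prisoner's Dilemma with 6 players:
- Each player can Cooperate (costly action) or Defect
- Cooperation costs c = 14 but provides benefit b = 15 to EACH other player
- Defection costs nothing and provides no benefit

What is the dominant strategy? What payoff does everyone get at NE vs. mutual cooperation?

Dominant: Defect; NE payoff = 0; Coop payoff = 61

Work:
Defect dominates (saves cost c = 14, benefit to others is external)
NE: All defect → everyone gets 0
If all cooperate: each receives (5)×15 - 14 = 61
Social dilemma: 61 > 0 but NE gives 0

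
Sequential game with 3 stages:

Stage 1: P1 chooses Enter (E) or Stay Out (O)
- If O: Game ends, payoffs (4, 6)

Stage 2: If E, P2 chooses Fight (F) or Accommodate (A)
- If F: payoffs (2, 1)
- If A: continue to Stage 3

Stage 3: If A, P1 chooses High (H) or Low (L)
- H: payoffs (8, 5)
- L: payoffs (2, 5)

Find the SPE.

SPE: (E, A, H); Outcome (8, 5)

Work:
Stage 3: P1 chooses H (8 vs 2)
Stage 2: P2: F->1, A->5 (anticipating H). Choose A
Stage 1: P1: O->4, E->8 (anticipating A, H). Choose E
SPE path: E -> A -> H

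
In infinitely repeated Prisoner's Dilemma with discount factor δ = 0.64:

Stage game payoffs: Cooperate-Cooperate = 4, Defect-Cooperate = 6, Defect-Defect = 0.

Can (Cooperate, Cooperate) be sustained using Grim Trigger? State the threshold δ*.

δ* = 0.3333; since δ = 0.64 ≥ 0.3333, cooperation can be sustained

Work:
For Grim Trigger:
Cooperate forever: 4/(1-δ)
Defect then punished: 6 + 0·δ/(1-δ)
Need: 4/(1-δ) ≥ 6 + 0·δ/(1-δ)
Solving: δ ≥ (T-R)/(T-P) = (6-4)/(6-0) = 0.3333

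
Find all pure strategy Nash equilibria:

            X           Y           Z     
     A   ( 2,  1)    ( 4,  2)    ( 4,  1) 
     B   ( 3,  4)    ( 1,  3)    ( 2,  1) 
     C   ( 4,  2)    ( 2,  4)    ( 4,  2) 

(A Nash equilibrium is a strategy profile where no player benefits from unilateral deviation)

Nash equilibrium: (A, Y)

Work:
Best responses:
  P1 vs X: payoffs [2, 3, 4] → best response C (payoff 4)
  P1 vs Y: payoffs [4, 1, 2] → best response A (payoff 4)
  P1 vs Z: payoffs [4, 2, 4] → best response A/C (payoff 4)
  P2 vs A: payoffs [1, 2, 1] → best response Y (payoff 2)
  P2 vs B: payoffs [4, 3, 1] → best response X (payoff 4)
  P2 vs C: payoffs [2, 4, 2] → best response Y (payoff 4)
Mutual best responses: (A,Y) → Nash equilibria.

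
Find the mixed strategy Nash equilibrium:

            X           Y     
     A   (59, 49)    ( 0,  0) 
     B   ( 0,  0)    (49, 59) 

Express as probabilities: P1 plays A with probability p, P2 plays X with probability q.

p = 0.5463, q = 0.4537

Work:
Find probabilities that make opponent indifferent:
P2 chooses q to make P1 indifferent between A and B
P1 chooses p to make P2 indifferent between X and Y
Mixed NE: P1 plays (A: 0.5463, B: 0.4537), P2 plays (X: 0.4537, Y: 0.5463)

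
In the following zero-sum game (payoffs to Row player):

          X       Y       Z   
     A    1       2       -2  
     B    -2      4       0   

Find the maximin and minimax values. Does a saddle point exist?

Maximin = -2, Minimax = 0, Saddle: False

Work:
Row minimums: [-2, -2] → maximin = -2
Column maximums: [1, 4, 0] → minimax = 0
No saddle point (maximin ≠ minimax). Mixed strategy needed.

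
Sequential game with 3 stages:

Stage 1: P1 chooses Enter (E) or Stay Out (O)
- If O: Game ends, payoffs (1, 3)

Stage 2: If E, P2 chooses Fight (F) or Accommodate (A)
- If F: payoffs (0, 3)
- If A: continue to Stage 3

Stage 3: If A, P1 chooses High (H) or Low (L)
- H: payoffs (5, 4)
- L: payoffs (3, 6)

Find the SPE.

SPE: (E, A, H); Outcome (5, 4)

Work:
Stage 3: P1 chooses H (5 vs 3)
Stage 2: P2: F->3, A->4 (anticipating H). Choose A
Stage 1: P1: O->1, E->5 (anticipating A, H). Choose E
SPE path: E -> A -> H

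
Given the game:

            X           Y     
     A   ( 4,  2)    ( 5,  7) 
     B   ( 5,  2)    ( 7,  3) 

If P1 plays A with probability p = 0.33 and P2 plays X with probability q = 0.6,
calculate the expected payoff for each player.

E[P1] = 5.338, E[P2] = 2.928

Work:
E[P1] = p·q·π₁(A,X) + p·(1-q)·π₁(A,Y) + (1-p)·q·π₁(B,X) + (1-p)·(1-q)·π₁(B,Y)
= 0.33·0.6·4 + 0.33·0.4·5 + 0.67·0.6·5 + 0.67·0.4·7
= 5.338

E[P2] = 2.928 (similar calculation)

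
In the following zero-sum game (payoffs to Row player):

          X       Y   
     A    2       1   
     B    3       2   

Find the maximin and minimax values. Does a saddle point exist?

Maximin = 2, Minimax = 2, Saddle: True

Work:
Row minimums: [1, 2] → maximin = 2
Column maximums: [3, 2] → minimax = 2
Saddle point exists! Game value = 2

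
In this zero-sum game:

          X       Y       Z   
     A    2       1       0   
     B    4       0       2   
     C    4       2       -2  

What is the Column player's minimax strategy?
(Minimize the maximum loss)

Column should play Y or Z (all achieve the minimum), value = 2

Work:
Column player minimizes Row's maximum payoff:
Column X: max payoff to Row = 4
Column Y: max payoff to Row = 2
Column Z: max payoff to Row = 2
Minimum is 2, achieved by columns Y, Z (tied).
Each of Y or Z is a minimax strategy.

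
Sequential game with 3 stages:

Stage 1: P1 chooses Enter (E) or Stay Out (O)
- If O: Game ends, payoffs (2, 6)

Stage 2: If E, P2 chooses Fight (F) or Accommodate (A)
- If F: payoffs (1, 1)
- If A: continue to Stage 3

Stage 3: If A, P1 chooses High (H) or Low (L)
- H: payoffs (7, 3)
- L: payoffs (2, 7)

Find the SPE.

SPE: (E, A, H); Outcome (7, 3)

Work:
Stage 3: P1 chooses H (7 vs 2)
Stage 2: P2: F->1, A->3 (anticipating H). Choose A
Stage 1: P1: O->2, E->7 (anticipating A, H). Choose E
SPE path: E -> A -> H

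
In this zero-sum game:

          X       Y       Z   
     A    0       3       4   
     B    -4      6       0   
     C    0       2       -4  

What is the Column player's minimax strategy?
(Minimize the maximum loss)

Column should play X, value = 0

Work:
Column player minimizes Row's maximum payoff:
Column X: max payoff to Row = 0
Column Y: max payoff to Row = 6
Column Z: max payoff to Row = 4
Minimum is 0, achieved by column X.
Minimax strategy: X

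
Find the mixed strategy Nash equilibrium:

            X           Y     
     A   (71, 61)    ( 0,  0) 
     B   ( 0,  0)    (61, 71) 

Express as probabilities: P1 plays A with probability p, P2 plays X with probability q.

p = 0.5379, q = 0.4621

Work:
Find probabilities that make opponent indifferent:
P2 chooses q to make P1 indifferent between A and B
P1 chooses p to make P2 indifferent between X and Y
Mixed NE: P1 plays (A: 0.5379, B: 0.4621), P2 plays (X: 0.4621, Y: 0.5379)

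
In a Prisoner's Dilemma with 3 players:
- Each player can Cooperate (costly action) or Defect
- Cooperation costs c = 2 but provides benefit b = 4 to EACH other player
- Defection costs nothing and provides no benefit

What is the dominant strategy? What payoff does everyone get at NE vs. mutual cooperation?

Dominant: Defect; NE payoff = 0; Coop payoff = 6

Work:
Defect dominates (saves cost c = 2, benefit to others is external)
NE: All defect → everyone gets 0
If all cooperate: each receives (2)×4 - 2 = 6
Social dilemma: 6 > 0 but NE gives 0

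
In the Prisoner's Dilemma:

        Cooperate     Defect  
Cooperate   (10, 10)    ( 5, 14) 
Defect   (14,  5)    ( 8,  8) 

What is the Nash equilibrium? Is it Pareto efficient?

(Defect, Defect) is NE; not Pareto efficient

Work:
Defect dominates Cooperate for both players:
If P2 cooperates: Defect (14) > Cooperate (10)
If P2 defects: Defect (8) > Cooperate (5)
NE: (Defect, Defect) with payoff (8, 8)
But (Cooperate, Cooperate) = (10, 10) Pareto dominates (8, 8)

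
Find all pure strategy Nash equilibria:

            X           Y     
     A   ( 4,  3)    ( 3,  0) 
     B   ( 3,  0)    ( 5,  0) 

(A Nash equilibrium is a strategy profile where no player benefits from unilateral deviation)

Nash equilibrium: (A, X), (B, Y)

Work:
Best responses:
  P1 vs X: payoffs [4, 3] → best response A (payoff 4)
  P1 vs Y: payoffs [3, 5] → best response B (payoff 5)
  P2 vs A: payoffs [3, 0] → best response X (payoff 3)
  P2 vs B: payoffs [0, 0] → best response X/Y (payoff 0)
Mutual best responses: (A,X), (B,Y) → Nash equilibria.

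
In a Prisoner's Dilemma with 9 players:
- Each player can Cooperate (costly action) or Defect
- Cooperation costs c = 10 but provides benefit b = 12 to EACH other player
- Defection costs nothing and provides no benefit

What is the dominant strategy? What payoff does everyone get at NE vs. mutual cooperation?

Dominant: Defect; NE payoff = 0; Coop payoff = 86

Work:
Defect dominates (saves cost c = 10, benefit to others is external)
NE: All defect → everyone gets 0
If all cooperate: each receives (8)×12 - 10 = 86
Social dilemma: 86 > 0 but NE gives 0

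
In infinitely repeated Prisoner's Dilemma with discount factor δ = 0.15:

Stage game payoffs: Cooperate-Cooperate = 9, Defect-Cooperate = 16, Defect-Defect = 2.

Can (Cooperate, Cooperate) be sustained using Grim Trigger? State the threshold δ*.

δ* = 0.5; since δ = 0.15 < 0.5, cooperation cannot be sustained

Work:
For Grim Trigger:
Cooperate forever: 9/(1-δ)
Defect then punished: 16 + 2·δ/(1-δ)
Need: 9/(1-δ) ≥ 16 + 2·δ/(1-δ)
Solving: δ ≥ (T-R)/(T-P) = (16-9)/(16-2) = 0.5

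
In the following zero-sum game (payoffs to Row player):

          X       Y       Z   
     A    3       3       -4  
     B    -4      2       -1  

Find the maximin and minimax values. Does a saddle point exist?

Maximin = -4, Minimax = -1, Saddle: False

Work:
Row minimums: [-4, -4] → maximin = -4
Column maximums: [3, 3, -1] → minimax = -1
No saddle point (maximin ≠ minimax). Mixed strategy needed.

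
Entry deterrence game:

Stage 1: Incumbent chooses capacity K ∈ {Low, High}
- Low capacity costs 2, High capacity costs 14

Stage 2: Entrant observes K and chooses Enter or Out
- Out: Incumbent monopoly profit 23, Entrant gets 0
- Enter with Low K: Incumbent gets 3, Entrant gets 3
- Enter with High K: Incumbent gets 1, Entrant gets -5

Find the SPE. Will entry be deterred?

SPE: (High, Enter|Low, Out|High); Entry deterred. Incumbent net profit = 9

Work:
After Low K: Entrant enters (3 > 0)
After High K: Entrant stays out (-5 < 0)
Incumbent: Low → 3−2=1, High → 23−14=9
Incumbent chooses High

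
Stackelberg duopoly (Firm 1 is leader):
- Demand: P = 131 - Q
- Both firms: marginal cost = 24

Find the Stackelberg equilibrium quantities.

q₁* (leader) = 53.5, q₂* (follower) = 26.75

Work:
Follower's reaction: q₂ = (a - c - q₁)/2
Leader substitutes: π₁ = q₁·(a - q₁ - (a-c-q₁)/2 - c)
FOC: q₁* = (131 - 24)/2 = 53.50
Then: q₂* = (131 - 24 - 53.5)/2 = 26.75
Leader has first-mover advantage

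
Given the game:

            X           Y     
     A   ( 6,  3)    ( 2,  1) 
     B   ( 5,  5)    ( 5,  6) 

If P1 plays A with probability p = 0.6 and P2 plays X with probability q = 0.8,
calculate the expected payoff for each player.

E[P1] = 5.12, E[P2] = 3.64

Work:
E[P1] = p·q·π₁(A,X) + p·(1-q)·π₁(A,Y) + (1-p)·q·π₁(B,X) + (1-p)·(1-q)·π₁(B,Y)
= 0.6·0.8·6 + 0.6·0.2·2 + 0.4·0.8·5 + 0.4·0.2·5
= 5.12

E[P2] = 3.64 (similar calculation)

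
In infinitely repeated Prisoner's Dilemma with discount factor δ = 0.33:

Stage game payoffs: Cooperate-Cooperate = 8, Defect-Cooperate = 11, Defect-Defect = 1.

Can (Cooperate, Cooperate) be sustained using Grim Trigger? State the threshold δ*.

δ* = 0.3; since δ = 0.33 ≥ 0.3, cooperation can be sustained

Work:
For Grim Trigger:
Cooperate forever: 8/(1-δ)
Defect then punished: 11 + 1·δ/(1-δ)
Need: 8/(1-δ) ≥ 11 + 1·δ/(1-δ)
Solving: δ ≥ (T-R)/(T-P) = (11-8)/(11-1) = 0.3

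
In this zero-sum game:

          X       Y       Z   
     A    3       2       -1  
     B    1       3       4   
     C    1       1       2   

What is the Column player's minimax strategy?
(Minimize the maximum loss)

Column should play X or Y (all achieve the minimum), value = 3

Work:
Column player minimizes Row's maximum payoff:
Column X: max payoff to Row = 3
Column Y: max payoff to Row = 3
Column Z: max payoff to Row = 4
Minimum is 3, achieved by columns X, Y (tied).
Each of X or Y is a minimax strategy.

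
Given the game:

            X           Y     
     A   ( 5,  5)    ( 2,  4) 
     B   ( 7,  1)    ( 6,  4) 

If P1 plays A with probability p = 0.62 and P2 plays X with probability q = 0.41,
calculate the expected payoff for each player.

E[P1] = 4.4384, E[P2] = 3.7868

Work:
E[P1] = p·q·π₁(A,X) + p·(1-q)·π₁(A,Y) + (1-p)·q·π₁(B,X) + (1-p)·(1-q)·π₁(B,Y)
= 0.62·0.41·5 + 0.62·0.59·2 + 0.38·0.41·7 + 0.38·0.59·6
= 4.4384

E[P2] = 3.7868 (similar calculation)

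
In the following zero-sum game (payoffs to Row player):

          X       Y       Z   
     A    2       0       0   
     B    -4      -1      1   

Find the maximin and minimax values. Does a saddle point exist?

Maximin = 0, Minimax = 0, Saddle: True

Work:
Row minimums: [0, -4] → maximin = 0
Column maximums: [2, 0, 1] → minimax = 0
Saddle point exists! Game value = 0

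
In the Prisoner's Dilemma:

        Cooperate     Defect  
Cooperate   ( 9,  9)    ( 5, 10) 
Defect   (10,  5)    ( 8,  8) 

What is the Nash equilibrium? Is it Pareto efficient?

(Defect, Defect) is NE; not Pareto efficient

Work:
Defect dominates Cooperate for both players:
If P2 cooperates: Defect (10) > Cooperate (9)
If P2 defects: Defect (8) > Cooperate (5)
NE: (Defect, Defect) with payoff (8, 8)
But (Cooperate, Cooperate) = (9, 9) Pareto dominates (8, 8)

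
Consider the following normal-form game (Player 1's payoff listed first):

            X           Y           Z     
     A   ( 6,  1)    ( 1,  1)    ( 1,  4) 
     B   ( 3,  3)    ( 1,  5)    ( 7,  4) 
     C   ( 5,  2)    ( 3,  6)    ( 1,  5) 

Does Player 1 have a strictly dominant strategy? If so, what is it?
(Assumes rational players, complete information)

No strictly dominant strategy exists for Player 1

Work:
A strategy strictly dominates another if it gives a strictly higher payoff against every opponent action. Compare each pair of P1's strategies column-by-column:
  A vs B: [6 vs 3, 1 vs 1, 1 vs 7] → A does not strictly dominate B (column Y: 1 ≤ 1)
  A vs C: [6 vs 5, 1 vs 3, 1 vs 1] → A does not strictly dominate C (column Y: 1 ≤ 3)
  B vs A: [3 vs 6, 1 vs 1, 7 vs 1] → B does not strictly dominate A (column X: 3 ≤ 6)
  B vs C: [3 vs 5, 1 vs 3, 7 vs 1] → B does not strictly dominate C (column X: 3 ≤ 5)
  C vs A: [5 vs 6, 3 vs 1, 1 vs 1] → C does not strictly dominate A (column X: 5 ≤ 6)
  C vs B: [5 vs 3, 3 vs 1, 1 vs 7] → C does not strictly dominate B (column Z: 1 ≤ 7)
No single strategy strictly dominates all others → no strictly dominant strategy.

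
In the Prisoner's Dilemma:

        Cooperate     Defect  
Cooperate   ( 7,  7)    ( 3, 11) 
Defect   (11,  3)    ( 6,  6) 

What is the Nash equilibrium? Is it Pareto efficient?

(Defect, Defect) is NE; not Pareto efficient

Work:
Defect dominates Cooperate for both players:
If P2 cooperates: Defect (11) > Cooperate (7)
If P2 defects: Defect (6) > Cooperate (3)
NE: (Defect, Defect) with payoff (6, 6)
But (Cooperate, Cooperate) = (7, 7) Pareto dominates (6, 6)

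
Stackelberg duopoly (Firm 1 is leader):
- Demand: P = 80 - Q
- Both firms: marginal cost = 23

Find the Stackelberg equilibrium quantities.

q₁* (leader) = 28.5, q₂* (follower) = 14.25

Work:
Follower's reaction: q₂ = (a - c - q₁)/2
Leader substitutes: π₁ = q₁·(a - q₁ - (a-c-q₁)/2 - c)
FOC: q₁* = (80 - 23)/2 = 28.50
Then: q₂* = (80 - 23 - 28.5)/2 = 14.25
Leader has first-mover advantage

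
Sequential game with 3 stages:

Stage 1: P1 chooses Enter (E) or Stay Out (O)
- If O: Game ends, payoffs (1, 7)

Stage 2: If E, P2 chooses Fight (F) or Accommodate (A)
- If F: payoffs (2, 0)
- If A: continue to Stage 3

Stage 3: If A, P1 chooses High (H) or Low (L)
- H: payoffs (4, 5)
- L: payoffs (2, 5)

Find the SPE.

SPE: (E, A, H); Outcome (4, 5)

Work:
Stage 3: P1 chooses H (4 vs 2)
Stage 2: P2: F->0, A->5 (anticipating H). Choose A
Stage 1: P1: O->1, E->4 (anticipating A, H). Choose E
SPE path: E -> A -> H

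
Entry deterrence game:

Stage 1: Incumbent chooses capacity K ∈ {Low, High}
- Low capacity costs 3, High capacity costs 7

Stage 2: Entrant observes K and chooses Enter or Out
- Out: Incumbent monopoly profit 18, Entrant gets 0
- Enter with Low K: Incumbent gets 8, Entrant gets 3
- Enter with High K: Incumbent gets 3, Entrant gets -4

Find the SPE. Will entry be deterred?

SPE: (High, Enter|Low, Out|High); Entry deterred. Incumbent net profit = 11

Work:
After Low K: Entrant enters (3 > 0)
After High K: Entrant stays out (-4 < 0)
Incumbent: Low → 8−3=5, High → 18−7=11
Incumbent chooses High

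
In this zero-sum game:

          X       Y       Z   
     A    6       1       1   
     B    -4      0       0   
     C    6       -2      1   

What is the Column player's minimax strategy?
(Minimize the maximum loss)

Column should play Y or Z (all achieve the minimum), value = 1

Work:
Column player minimizes Row's maximum payoff:
Column X: max payoff to Row = 6
Column Y: max payoff to Row = 1
Column Z: max payoff to Row = 1
Minimum is 1, achieved by columns Y, Z (tied).
Each of Y or Z is a minimax strategy.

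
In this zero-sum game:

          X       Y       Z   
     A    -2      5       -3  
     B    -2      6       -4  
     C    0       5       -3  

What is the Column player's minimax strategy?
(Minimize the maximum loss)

Column should play Z, value = -3

Work:
Column player minimizes Row's maximum payoff:
Column X: max payoff to Row = 0
Column Y: max payoff to Row = 6
Column Z: max payoff to Row = -3
Minimum is -3, achieved by column Z.
Minimax strategy: Z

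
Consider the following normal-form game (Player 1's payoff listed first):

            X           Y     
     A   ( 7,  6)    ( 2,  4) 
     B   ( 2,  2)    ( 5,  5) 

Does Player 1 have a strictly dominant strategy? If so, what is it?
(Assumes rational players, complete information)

No strictly dominant strategy exists for Player 1

Work:
A strategy strictly dominates another if it gives a strictly higher payoff against every opponent action. Compare each pair of P1's strategies column-by-column:
  A vs B: [7 vs 2, 2 vs 5] → A does not strictly dominate B (column Y: 2 ≤ 5)
  B vs A: [2 vs 7, 5 vs 2] → B does not strictly dominate A (column X: 2 ≤ 7)
No single strategy strictly dominates all others → no strictly dominant strategy.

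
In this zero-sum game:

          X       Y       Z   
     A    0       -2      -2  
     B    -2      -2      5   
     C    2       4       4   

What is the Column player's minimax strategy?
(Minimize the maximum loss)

Column should play X, value = 2

Work:
Column player minimizes Row's maximum payoff:
Column X: max payoff to Row = 2
Column Y: max payoff to Row = 4
Column Z: max payoff to Row = 5
Minimum is 2, achieved by column X.
Minimax strategy: X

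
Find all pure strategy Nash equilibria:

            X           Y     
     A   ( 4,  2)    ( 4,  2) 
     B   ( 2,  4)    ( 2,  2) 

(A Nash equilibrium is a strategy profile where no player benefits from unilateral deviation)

Nash equilibrium: (A, X), (A, Y)

Work:
Best responses:
  P1 vs X: payoffs [4, 2] → best response A (payoff 4)
  P1 vs Y: payoffs [4, 2] → best response A (payoff 4)
  P2 vs A: payoffs [2, 2] → best response X/Y (payoff 2)
  P2 vs B: payoffs [4, 2] → best response X (payoff 4)
Mutual best responses: (A,X), (A,Y) → Nash equilibria.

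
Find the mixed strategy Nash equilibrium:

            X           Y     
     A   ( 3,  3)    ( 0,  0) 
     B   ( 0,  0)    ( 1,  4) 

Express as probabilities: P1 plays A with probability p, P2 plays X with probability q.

p = 0.5714, q = 0.25

Work:
Find probabilities that make opponent indifferent:
P2 chooses q to make P1 indifferent between A and B
P1 chooses p to make P2 indifferent between X and Y
Mixed NE: P1 plays (A: 0.5714, B: 0.4286), P2 plays (X: 0.25, Y: 0.75)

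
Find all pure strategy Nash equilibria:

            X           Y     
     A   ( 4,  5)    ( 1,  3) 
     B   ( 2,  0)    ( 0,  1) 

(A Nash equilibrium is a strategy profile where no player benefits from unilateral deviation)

Nash equilibrium: (A, X)

Work:
Best responses:
  P1 vs X: payoffs [4, 2] → best response A (payoff 4)
  P1 vs Y: payoffs [1, 0] → best response A (payoff 1)
  P2 vs A: payoffs [5, 3] → best response X (payoff 5)
  P2 vs B: payoffs [0, 1] → best response Y (payoff 1)
Mutual best responses: (A,X) → Nash equilibria.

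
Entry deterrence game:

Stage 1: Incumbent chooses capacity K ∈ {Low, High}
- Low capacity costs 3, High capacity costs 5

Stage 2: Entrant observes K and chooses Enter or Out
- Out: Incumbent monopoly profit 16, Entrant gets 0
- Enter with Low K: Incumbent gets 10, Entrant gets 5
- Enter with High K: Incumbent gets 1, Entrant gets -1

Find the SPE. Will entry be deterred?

SPE: (High, Enter|Low, Out|High); Entry deterred. Incumbent net profit = 11

Work:
After Low K: Entrant enters (5 > 0)
After High K: Entrant stays out (-1 < 0)
Incumbent: Low → 10−3=7, High → 16−5=11
Incumbent chooses High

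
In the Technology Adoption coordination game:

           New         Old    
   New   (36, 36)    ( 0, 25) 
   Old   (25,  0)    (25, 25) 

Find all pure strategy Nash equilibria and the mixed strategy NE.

Pure NE: (New, New) and (Old, Old); Mixed NE: p = 0.6944, q = 0.6944

Work:
Check pure NE:
(New, New): (36, 36) - no unilateral deviation beneficial
(Old, Old): (25, 25) - no unilateral deviation beneficial
Mixed NE: P1 plays New with p = 0.6944, P2 plays New with q = 0.6944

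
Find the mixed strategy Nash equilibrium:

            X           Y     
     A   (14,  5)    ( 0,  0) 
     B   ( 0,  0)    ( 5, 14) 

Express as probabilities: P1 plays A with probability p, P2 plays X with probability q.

p = 0.7368, q = 0.2632

Work:
Find probabilities that make opponent indifferent:
P2 chooses q to make P1 indifferent between A and B
P1 chooses p to make P2 indifferent between X and Y
Mixed NE: P1 plays (A: 0.7368, B: 0.2632), P2 plays (X: 0.2632, Y: 0.7368)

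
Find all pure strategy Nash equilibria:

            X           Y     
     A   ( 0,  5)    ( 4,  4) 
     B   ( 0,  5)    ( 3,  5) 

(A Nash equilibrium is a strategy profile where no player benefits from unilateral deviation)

Nash equilibrium: (A, X), (B, X)

Work:
Best responses:
  P1 vs X: payoffs [0, 0] → best response A/B (payoff 0)
  P1 vs Y: payoffs [4, 3] → best response A (payoff 4)
  P2 vs A: payoffs [5, 4] → best response X (payoff 5)
  P2 vs B: payoffs [5, 5] → best response X/Y (payoff 5)
Mutual best responses: (A,X), (B,X) → Nash equilibria.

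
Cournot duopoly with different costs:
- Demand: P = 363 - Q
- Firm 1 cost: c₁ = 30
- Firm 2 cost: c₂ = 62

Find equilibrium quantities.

q₁* = 121.67, q₂* = 89.67

Work:
Reaction: q₁ = (363 - 30 - q₂)/2
Reaction: q₂ = (363 - 62 - q₁)/2
Solve simultaneously:
q₁* = (363 - 2×30 + 62)/3 = 121.67
q₂* = (363 - 2×62 + 30)/3 = 89.67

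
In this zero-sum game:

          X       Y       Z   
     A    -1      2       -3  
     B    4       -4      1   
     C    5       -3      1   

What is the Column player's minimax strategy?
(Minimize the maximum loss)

Column should play Z, value = 1

Work:
Column player minimizes Row's maximum payoff:
Column X: max payoff to Row = 5
Column Y: max payoff to Row = 2
Column Z: max payoff to Row = 1
Minimum is 1, achieved by column Z.
Minimax strategy: Z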